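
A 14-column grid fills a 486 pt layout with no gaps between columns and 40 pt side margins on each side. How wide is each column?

Content width = 486 − 2·40 = 406 pt.
406 / 14 = 29 pt per column.

29 pt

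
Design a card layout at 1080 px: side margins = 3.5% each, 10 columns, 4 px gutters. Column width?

1080 × (1 − 2·3.5%) = 1080 × 93% = 1004.4 px for the columns.
Subtracting 9 gutters of 4 leaves 968.4 for 10 columns, so c = 96.84 px.

96.84 px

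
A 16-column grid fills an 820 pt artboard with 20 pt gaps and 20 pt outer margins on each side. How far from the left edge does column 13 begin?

620 pt

Inside the margins: 820 − 40 = 780 pt.
16c + 15·20 = 780 → 16c = 480 → c = 30 pt.
Before column 13: the margin + 12 columns + 12 gaps.
Offset = 20 + 12·(30 + 20) = 20 + 600 = 620 pt.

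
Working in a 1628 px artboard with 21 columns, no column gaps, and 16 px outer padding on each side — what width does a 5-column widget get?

Take off 32 px of margins, leaving 1596 px.
21c = 1596 → c = 76 px.
5-column span = 5·76 = 380 px.

380 px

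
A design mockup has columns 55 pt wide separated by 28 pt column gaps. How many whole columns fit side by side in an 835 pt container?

10 columns

10 columns: 10·55 + 9·28 = 802 pt ≤ 835.
11 columns: 885 pt > 835. So 10.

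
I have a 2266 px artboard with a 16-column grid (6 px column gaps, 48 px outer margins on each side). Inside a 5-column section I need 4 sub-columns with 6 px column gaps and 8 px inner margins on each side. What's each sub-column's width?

Subtract both margins: 2266 − 2·48 = 2170 px.
16 columns + 15 column gaps: 16c + 15·6 = 2170.
16c = 2170 − 90 = 2080, so c = 130 px.
Span of 5: 5·130 + 4·6 = 650 + 24 = 674 px.
Inner content = 674 − 2·8 = 658 px.
658 − 3·6 = 640; ÷4 gives d = 160 px.

160 px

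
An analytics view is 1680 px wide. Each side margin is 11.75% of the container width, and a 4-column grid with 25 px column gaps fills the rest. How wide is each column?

Each margin = 11.75% of 1680 = 197.4 px; content = 1680 − 2·197.4 = 1285.2 px.
Subtracting 3 column gaps of 25 leaves 1210.2 for 4 columns, so c = 302.55 px.

302.55 px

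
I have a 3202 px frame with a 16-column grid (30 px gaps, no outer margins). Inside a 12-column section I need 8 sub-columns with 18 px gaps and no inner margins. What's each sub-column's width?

283.5 px

Subtracting 15 gaps of 30 leaves 2752 for 16 columns, so c = 172 px.
12 columns plus 11 gaps: 2064 + 330 = 2394 px.
Subtracting 7 gaps of 18 leaves 2268 for 8 columns, so d = 283.5 px.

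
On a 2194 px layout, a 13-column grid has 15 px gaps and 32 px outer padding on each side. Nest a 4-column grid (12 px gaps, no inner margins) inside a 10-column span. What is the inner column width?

Outer content = 2194 − 2·32 = 2130 px.
Subtracting 12 gaps of 15 leaves 1950 for 13 columns, so c = 150 px.
10 columns plus 9 gaps: 1500 + 135 = 1635 px.
4d + 3·12 = 1635 → 4d = 1599 → d = 399.75 px.

399.75 px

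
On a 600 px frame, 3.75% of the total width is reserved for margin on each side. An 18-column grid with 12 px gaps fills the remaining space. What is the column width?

Each margin = 3.75% of 600 = 22.5 px; content = 600 − 2·22.5 = 555 px.
18c + 17·12 = 555 → 18c = 351 → c = 19.5 px.

19.5 px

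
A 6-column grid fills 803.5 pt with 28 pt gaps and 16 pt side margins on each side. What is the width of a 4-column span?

Content width = 803.5 − 2·16 = 771.5 pt.
771.5 − 5·28 = 631.5; ÷6 gives c = 105.25 pt.
4 columns plus 3 gaps: 421 + 84 = 505 pt.

505 pt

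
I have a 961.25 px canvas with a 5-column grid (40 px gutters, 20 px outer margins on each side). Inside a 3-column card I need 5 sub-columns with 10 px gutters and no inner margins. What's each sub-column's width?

99.35 px

Outer content = 961.25 − 2·20 = 921.25 px.
Subtracting 4 gutters of 40 leaves 761.25 for 5 columns, so c = 152.25 px.
3 columns plus 2 gutters: 456.75 + 80 = 536.75 px.
5 columns + 4 gutters: 5d + 4·10 = 536.75.
5d = 536.75 − 40 = 496.75, so d = 99.35 px.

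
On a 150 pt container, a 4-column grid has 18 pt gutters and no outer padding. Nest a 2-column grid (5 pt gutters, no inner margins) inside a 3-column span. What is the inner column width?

4 columns + 3 gutters: 4c + 3·18 = 150.
4c = 150 − 54 = 96, so c = 24 pt.
Span of 3: 3·24 + 2·18 = 72 + 36 = 108 pt.
2d + 1·5 = 108 → 2d = 103 → d = 51.5 pt.

51.5 pt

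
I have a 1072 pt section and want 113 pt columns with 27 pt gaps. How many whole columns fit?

7 columns

k columns need k·113 + (k−1)·27 = k·140 − 27.
k·140 − 27 ≤ 1072 → k ≤ 1099 / 140 ≈ 7.85, so k = 7.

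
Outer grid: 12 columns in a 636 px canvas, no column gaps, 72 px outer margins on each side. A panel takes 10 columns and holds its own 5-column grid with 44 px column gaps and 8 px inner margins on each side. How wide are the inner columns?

43.6 px

Subtract both margins: 636 − 2·72 = 492 px.
12c = 492 → c = 41 px.
With no column gaps, 10 columns span 10·41 = 410 px.
Inner content = 410 − 2·8 = 394 px.
5 columns + 4 column gaps: 5d + 4·44 = 394.
5d = 394 − 176 = 218, so d = 43.6 px.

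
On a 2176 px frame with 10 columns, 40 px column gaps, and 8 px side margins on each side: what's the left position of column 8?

Content = 2176 − 2·8 = 2160 px.
2160 − 9·40 = 1800; ÷10 gives c = 180 px.
Before column 8: the margin + 7 columns + 7 column gaps.
Offset = 8 + 7·(180 + 40) = 8 + 1540 = 1548 px.

1548 px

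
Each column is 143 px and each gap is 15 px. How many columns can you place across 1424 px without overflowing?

9 columns: 9·143 + 8·15 = 1407 px ≤ 1424.
10 columns: 1565 px > 1424. So 9.

9 columns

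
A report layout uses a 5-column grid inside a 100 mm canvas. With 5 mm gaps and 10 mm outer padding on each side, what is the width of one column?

Content width = 100 − 2·10 = 80 mm.
5c + 4·5 = 80 → 5c = 60 → c = 12 mm.

12 mm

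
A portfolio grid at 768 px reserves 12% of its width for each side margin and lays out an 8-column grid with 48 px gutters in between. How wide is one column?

Each margin = 12% of 768 = 92.16 px; content = 768 − 2·92.16 = 583.68 px.
8c + 7·48 = 583.68 → 8c = 247.68 → c = 30.96 px.

30.96 px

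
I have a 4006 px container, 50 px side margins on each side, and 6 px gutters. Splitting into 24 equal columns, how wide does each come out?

Content width = 4006 − 2·50 = 3906 px.
24c + 23·6 = 3906 → 24c = 3768 → c = 157 px.

157 px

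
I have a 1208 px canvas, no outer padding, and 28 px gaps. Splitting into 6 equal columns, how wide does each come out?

6 columns + 5 gaps: 6c + 5·28 = 1208.
6c = 1208 − 140 = 1068, so c = 178 px.

178 px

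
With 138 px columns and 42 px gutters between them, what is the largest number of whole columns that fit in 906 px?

5 columns

Each extra column adds 138 + 42 = 180 px.
(906 + 42) / 180 = 5.27, so 5 columns fit.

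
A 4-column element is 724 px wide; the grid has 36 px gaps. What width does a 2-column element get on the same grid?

344 px

Subtracting 3 gaps of 36 leaves 616 for 4 columns, so c = 154 px.
Span of 2: 2·154 + 1·36 = 308 + 36 = 344 px.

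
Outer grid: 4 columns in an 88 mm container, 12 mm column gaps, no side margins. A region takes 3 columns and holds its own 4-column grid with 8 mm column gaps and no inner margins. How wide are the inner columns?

9.75 mm

4c + 3·12 = 88 → 4c = 52 → c = 13 mm.
Span of 3: 3·13 + 2·12 = 39 + 24 = 63 mm.
4d + 3·8 = 63 → 4d = 39 → d = 9.75 mm.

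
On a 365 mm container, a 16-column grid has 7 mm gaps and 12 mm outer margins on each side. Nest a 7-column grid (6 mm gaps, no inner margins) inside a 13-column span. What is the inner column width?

34.25 mm

Subtract both margins: 365 − 2·12 = 341 mm.
16 columns + 15 gaps: 16c + 15·7 = 341.
16c = 341 − 105 = 236, so c = 14.75 mm.
13 columns plus 12 gaps: 191.75 + 84 = 275.75 mm.
7d + 6·6 = 275.75 → 7d = 239.75 → d = 34.25 mm.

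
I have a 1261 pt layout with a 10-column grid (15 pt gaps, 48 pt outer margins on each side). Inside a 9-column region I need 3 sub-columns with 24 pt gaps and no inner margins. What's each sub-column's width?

Inside the margins: 1261 − 96 = 1165 pt.
10c + 9·15 = 1165 → 10c = 1030 → c = 103 pt.
Span of 9: 9·103 + 8·15 = 927 + 120 = 1047 pt.
3 columns + 2 gaps: 3d + 2·24 = 1047.
3d = 1047 − 48 = 999, so d = 333 pt.

333 pt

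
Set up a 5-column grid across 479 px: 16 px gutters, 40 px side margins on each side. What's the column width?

Inside the margins: 479 − 80 = 399 px.
399 − 4·16 = 335; ÷5 gives c = 67 px.

67 px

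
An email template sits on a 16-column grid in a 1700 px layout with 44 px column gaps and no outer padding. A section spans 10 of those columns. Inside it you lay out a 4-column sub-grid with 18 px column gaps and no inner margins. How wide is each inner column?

248 px

16 columns + 15 column gaps: 16c + 15·44 = 1700.
16c = 1700 − 660 = 1040, so c = 65 px.
10 columns plus 9 column gaps: 650 + 396 = 1046 px.
4d + 3·18 = 1046 → 4d = 992 → d = 248 px.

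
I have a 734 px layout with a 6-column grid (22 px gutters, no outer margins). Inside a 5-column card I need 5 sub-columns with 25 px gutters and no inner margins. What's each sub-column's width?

6 columns + 5 gutters: 6c + 5·22 = 734.
6c = 734 − 110 = 624, so c = 104 px.
5 columns plus 4 gutters: 520 + 88 = 608 px.
Subtracting 4 gutters of 25 leaves 508 for 5 columns, so d = 101.6 px.

101.6 px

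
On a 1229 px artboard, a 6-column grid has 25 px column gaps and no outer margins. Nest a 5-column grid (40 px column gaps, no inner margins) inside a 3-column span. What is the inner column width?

6 columns + 5 column gaps: 6c + 5·25 = 1229.
6c = 1229 − 125 = 1104, so c = 184 px.
3-column span = 3·184 + 2·25 = 602 px.
5d + 4·40 = 602 → 5d = 442 → d = 88.4 px.

88.4 px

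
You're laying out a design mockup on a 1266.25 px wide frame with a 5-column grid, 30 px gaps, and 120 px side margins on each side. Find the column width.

181.25 px

Content width = 1266.25 − 2·120 = 1026.25 px.
1026.25 − 4·30 = 906.25; ÷5 gives c = 181.25 px.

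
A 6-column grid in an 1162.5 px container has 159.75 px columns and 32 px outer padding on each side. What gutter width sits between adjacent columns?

Content width = 1162.5 − 2·32 = 1098.5 px.
Columns use 958.5 px, leaving 140 px across 5 gutters = 28 px each.

28 px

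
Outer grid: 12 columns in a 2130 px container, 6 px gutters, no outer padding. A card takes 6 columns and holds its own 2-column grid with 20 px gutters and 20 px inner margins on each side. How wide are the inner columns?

501 px

12 columns + 11 gutters: 12c + 11·6 = 2130.
12c = 2130 − 66 = 2064, so c = 172 px.
6 columns plus 5 gutters: 1032 + 30 = 1062 px.
Inner content = 1062 − 2·20 = 1022 px.
2 columns + 1 gutter: 2d + 1·20 = 1022.
2d = 1022 − 20 = 1002, so d = 501 px.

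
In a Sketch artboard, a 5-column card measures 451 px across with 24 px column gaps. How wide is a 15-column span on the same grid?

1401 px

5 columns + 4 column gaps: 5c + 4·24 = 451.
5c = 451 − 96 = 355, so c = 71 px.
Span of 15: 15·71 + 14·24 = 1065 + 336 = 1401 px.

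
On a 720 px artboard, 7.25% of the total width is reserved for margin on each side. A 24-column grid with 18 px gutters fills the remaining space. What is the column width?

8.4 px

Each margin = 7.25% of 720 = 52.2 px; content = 720 − 2·52.2 = 615.6 px.
Subtracting 23 gutters of 18 leaves 201.6 for 24 columns, so c = 8.4 px.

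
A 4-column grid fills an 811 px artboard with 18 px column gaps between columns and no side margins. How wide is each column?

4 columns + 3 column gaps: 4c + 3·18 = 811.
4c = 811 − 54 = 757, so c = 189.25 px.

189.25 px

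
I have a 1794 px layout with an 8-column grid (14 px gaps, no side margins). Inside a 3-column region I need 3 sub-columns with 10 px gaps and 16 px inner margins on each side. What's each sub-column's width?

8c + 7·14 = 1794 → 8c = 1696 → c = 212 px.
3 columns plus 2 gaps: 636 + 28 = 664 px.
Inner content = 664 − 2·16 = 632 px.
3d + 2·10 = 632 → 3d = 612 → d = 204 px.

204 px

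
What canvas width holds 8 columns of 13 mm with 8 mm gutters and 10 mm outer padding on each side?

180 mm

Adding margins, columns and gutters: 20 + 104 + 56 = 180 mm.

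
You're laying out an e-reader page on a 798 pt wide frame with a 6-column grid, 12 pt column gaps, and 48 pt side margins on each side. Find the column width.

Inside the margins: 798 − 96 = 702 pt.
6 columns + 5 column gaps: 6c + 5·12 = 702.
6c = 702 − 60 = 642, so c = 107 pt.

107 pt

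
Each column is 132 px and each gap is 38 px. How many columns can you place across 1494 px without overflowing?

9 columns

Each extra column adds 132 + 38 = 170 px.
(1494 + 38) / 170 = 9.01, so 9 columns fit.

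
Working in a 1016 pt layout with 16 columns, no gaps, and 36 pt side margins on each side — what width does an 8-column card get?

472 pt

Content width = 1016 − 2·36 = 944 pt.
944 / 16 = 59 pt per column.
With no gaps, 8 columns span 8·59 = 472 pt.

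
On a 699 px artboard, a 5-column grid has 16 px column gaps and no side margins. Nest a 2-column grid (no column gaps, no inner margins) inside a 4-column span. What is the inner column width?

Subtracting 4 column gaps of 16 leaves 635 for 5 columns, so c = 127 px.
Span of 4: 4·127 + 3·16 = 508 + 48 = 556 px.
556 / 2 = 278 px per column.

278 px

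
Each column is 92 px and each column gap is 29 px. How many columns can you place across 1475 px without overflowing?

12 columns

Each extra column adds 92 + 29 = 121 px.
(1475 + 29) / 121 = 12.43, so 12 columns fit.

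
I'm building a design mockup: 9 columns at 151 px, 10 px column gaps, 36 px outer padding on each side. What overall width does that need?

Container = 2·36 + 9·151 + 8·10 = 72 + 1359 + 80 = 1511 px.

1511 px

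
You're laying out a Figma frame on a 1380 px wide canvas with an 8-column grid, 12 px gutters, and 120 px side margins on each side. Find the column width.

132 px

Subtract both margins: 1380 − 2·120 = 1140 px.
8c + 7·12 = 1140 → 8c = 1056 → c = 132 px.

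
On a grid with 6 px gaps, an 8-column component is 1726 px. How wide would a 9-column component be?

1942.5 px

1726 − 7·6 = 1684; ÷8 gives c = 210.5 px.
9-column span = 9·210.5 + 8·6 = 1942.5 px.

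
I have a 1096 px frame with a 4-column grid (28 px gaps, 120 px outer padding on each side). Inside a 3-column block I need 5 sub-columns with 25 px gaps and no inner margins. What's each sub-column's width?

107 px

Inside the margins: 1096 − 240 = 856 px.
4c + 3·28 = 856 → 4c = 772 → c = 193 px.
3 columns plus 2 gaps: 579 + 56 = 635 px.
5 columns + 4 gaps: 5d + 4·25 = 635.
5d = 635 − 100 = 535, so d = 107 px.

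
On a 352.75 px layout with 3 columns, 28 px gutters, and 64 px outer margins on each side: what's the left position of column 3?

Inside the margins: 352.75 − 128 = 224.75 px.
3c + 2·28 = 224.75 → 3c = 168.75 → c = 56.25 px.
Each column+gutter stride is 84.25 px; 2 of them past the 64 px margin is 64 + 168.5 = 232.5 px.

232.5 px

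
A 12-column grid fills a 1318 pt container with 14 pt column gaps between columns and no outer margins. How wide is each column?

97 pt

12 columns + 11 column gaps: 12c + 11·14 = 1318.
12c = 1318 − 154 = 1164, so c = 97 pt.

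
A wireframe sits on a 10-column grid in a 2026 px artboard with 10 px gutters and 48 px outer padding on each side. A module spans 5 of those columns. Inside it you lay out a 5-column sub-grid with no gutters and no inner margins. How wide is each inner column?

192 px

Subtract both margins: 2026 − 2·48 = 1930 px.
1930 − 9·10 = 1840; ÷10 gives c = 184 px.
5 columns plus 4 gutters: 920 + 40 = 960 px.
5d = 960 → d = 192 px.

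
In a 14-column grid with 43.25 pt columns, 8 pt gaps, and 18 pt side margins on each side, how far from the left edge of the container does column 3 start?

120.5 pt

Column 3 starts at margin + 2·(column + gutter) = 18 + 2·51.25 = 120.5 pt.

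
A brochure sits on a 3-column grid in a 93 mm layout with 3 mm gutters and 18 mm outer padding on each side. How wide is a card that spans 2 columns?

Subtract both margins: 93 − 2·18 = 57 mm.
3 columns + 2 gutters: 3c + 2·3 = 57.
3c = 57 − 6 = 51, so c = 17 mm.
2 columns plus 1 gutter: 34 + 3 = 37 mm.

37 mm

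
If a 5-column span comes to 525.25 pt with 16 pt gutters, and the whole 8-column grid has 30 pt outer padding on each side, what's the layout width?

5 columns + 4 gutters: 5c + 4·16 = 525.25.
5c = 525.25 − 64 = 461.25, so c = 92.25 pt.
Adding margins, columns and gutters: 60 + 738 + 112 = 910 pt.

910 pt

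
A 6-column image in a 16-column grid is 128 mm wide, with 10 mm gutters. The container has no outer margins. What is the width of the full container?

128 − 5·10 = 78; ÷6 gives c = 13 mm.
Total width: 16·13 + 15·10 = 358 mm.

358 mm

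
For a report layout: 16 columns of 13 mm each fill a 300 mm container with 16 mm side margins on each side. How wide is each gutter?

Subtract both margins: 300 − 2·16 = 268 mm.
Columns use 208 mm, leaving 60 mm across 15 gutters = 4 mm each.

4 mm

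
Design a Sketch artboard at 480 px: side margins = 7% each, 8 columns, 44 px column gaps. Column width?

13.1 px

Margins: 7% × 480 = 33.6 px each, so content = 480 − 67.2 = 412.8 px.
412.8 − 7·44 = 104.8; ÷8 gives c = 13.1 px.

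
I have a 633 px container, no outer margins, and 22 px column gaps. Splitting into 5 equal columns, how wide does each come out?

Subtracting 4 column gaps of 22 leaves 545 for 5 columns, so c = 109 px.

109 px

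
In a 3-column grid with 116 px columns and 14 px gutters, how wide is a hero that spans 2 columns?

2 columns plus 1 gutter: 232 + 14 = 246 px.

246 px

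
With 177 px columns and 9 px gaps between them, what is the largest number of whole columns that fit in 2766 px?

14 columns

14 columns: 14·177 + 13·9 = 2595 px ≤ 2766.
15 columns: 2781 px > 2766. So 14.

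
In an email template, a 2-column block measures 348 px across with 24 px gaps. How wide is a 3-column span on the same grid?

Subtracting 1 gap of 24 leaves 324 for 2 columns, so c = 162 px.
3 columns plus 2 gaps: 486 + 48 = 534 px.

534 px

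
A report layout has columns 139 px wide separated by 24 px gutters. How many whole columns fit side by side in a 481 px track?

3 columns: 3·139 + 2·24 = 465 px ≤ 481.
4 columns: 628 px > 481. So 3.

3 columns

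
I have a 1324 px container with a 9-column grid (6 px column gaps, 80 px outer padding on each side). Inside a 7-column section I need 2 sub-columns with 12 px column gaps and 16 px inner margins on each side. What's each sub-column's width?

Outer content = 1324 − 2·80 = 1164 px.
9 columns + 8 column gaps: 9c + 8·6 = 1164.
9c = 1164 − 48 = 1116, so c = 124 px.
Span of 7: 7·124 + 6·6 = 868 + 36 = 904 px.
Inner content = 904 − 2·16 = 872 px.
Subtracting 1 column gap of 12 leaves 860 for 2 columns, so d = 430 px.

430 px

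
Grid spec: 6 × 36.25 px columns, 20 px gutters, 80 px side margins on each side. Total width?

477.5 px

Canvas = 2·80 + 6·36.25 + 5·20 = 160 + 217.5 + 100 = 477.5 px.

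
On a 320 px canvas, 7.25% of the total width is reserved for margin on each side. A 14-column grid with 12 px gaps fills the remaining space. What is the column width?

8.4 px

320 × (1 − 2·7.25%) = 320 × 85.5% = 273.6 px for the columns.
14c + 13·12 = 273.6 → 14c = 117.6 → c = 8.4 px.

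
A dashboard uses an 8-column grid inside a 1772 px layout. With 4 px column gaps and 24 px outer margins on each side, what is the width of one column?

Inside the margins: 1772 − 48 = 1724 px.
8 columns + 7 column gaps: 8c + 7·4 = 1724.
8c = 1724 − 28 = 1696, so c = 212 px.

212 px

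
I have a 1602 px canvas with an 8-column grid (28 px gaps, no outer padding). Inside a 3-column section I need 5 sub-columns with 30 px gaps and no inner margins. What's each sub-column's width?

92.65 px

8c + 7·28 = 1602 → 8c = 1406 → c = 175.75 px.
3-column span = 3·175.75 + 2·28 = 583.25 px.
Subtracting 4 gaps of 30 leaves 463.25 for 5 columns, so d = 92.65 px.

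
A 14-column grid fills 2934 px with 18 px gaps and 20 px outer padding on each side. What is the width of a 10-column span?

Subtract both margins: 2934 − 2·20 = 2894 px.
14c + 13·18 = 2894 → 14c = 2660 → c = 190 px.
Span of 10: 10·190 + 9·18 = 1900 + 162 = 2062 px.

2062 px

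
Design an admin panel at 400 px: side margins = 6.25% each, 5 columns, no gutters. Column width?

Margins: 6.25% × 400 = 25 px each, so content = 400 − 50 = 350 px.
350 / 5 = 70 px per column.

70 px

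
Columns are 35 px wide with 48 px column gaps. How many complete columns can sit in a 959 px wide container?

Each extra column adds 35 + 48 = 83 px.
(959 + 48) / 83 = 12.13, so 12 columns fit.

12 columns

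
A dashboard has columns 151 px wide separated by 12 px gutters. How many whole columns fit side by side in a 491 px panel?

Each extra column adds 151 + 12 = 163 px.
(491 + 12) / 163 = 3.09, so 3 columns fit.

3 columns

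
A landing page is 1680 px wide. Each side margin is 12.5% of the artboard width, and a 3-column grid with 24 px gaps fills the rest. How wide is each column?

404 px

1680 × (1 − 2·12.5%) = 1680 × 75% = 1260 px for the columns.
Subtracting 2 gaps of 24 leaves 1212 for 3 columns, so c = 404 px.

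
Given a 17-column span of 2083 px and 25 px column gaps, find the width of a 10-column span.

2083 − 16·25 = 1683; ÷17 gives c = 99 px.
10-column span = 10·99 + 9·25 = 1215 px.

1215 px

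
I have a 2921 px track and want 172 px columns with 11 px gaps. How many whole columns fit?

16 columns

k columns need k·172 + (k−1)·11 = k·183 − 11.
k·183 − 11 ≤ 2921 → k ≤ 2932 / 183 ≈ 16.02, so k = 16.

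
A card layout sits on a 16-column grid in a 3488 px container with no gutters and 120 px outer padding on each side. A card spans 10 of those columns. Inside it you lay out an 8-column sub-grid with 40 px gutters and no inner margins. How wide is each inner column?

Subtract both margins: 3488 − 2·120 = 3248 px.
16c = 3248 → c = 203 px.
10-column span = 10·203 = 2030 px.
Subtracting 7 gutters of 40 leaves 1750 for 8 columns, so d = 218.75 px.

218.75 px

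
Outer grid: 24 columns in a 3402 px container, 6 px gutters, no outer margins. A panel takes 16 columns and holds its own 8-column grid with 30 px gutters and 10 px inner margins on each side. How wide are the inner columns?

24 columns + 23 gutters: 24c + 23·6 = 3402.
24c = 3402 − 138 = 3264, so c = 136 px.
16-column span = 16·136 + 15·6 = 2266 px.
Inner content = 2266 − 2·10 = 2246 px.
Subtracting 7 gutters of 30 leaves 2036 for 8 columns, so d = 254.5 px.

254.5 px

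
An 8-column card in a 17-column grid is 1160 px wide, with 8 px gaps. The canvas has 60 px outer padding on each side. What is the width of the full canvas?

1160 − 7·8 = 1104; ÷8 gives c = 138 px.
Canvas = 2·60 + 17·138 + 16·8 = 120 + 2346 + 128 = 2594 px.

2594 px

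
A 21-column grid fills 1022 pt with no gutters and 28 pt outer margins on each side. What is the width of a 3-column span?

138 pt

Take off 56 pt of margins, leaving 966 pt.
21c = 966 → c = 46 pt.
3-column span = 3·46 = 138 pt.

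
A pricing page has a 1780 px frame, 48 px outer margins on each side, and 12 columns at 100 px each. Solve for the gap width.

Inside the margins: 1780 − 96 = 1684 px.
Columns use 1200 px, leaving 484 px across 11 gaps = 44 px each.

44 px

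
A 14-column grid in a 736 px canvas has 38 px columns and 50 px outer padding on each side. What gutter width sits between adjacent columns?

Take off 100 px of margins, leaving 636 px.
Columns use 532 px, leaving 104 px across 13 gutters = 8 px each.

8 px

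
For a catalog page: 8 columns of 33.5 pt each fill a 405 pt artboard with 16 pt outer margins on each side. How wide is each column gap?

15 pt

Subtract both margins: 405 − 2·16 = 373 pt.
8·33.5 + 7g = 373 → 7g = 105 → g = 15 pt.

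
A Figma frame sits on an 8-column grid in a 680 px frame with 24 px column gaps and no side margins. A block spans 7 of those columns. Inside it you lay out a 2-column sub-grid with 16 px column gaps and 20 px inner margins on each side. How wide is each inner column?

8c + 7·24 = 680 → 8c = 512 → c = 64 px.
7-column span = 7·64 + 6·24 = 592 px.
Inner content = 592 − 2·20 = 552 px.
2d + 1·16 = 552 → 2d = 536 → d = 268 px.

268 px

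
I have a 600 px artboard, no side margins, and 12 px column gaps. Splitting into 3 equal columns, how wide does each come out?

192 px

600 − 2·12 = 576; ÷3 gives c = 192 px.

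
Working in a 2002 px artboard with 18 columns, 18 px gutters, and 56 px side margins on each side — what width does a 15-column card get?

1572 px

Subtract both margins: 2002 − 2·56 = 1890 px.
1890 − 17·18 = 1584; ÷18 gives c = 88 px.
15 columns plus 14 gutters: 1320 + 252 = 1572 px.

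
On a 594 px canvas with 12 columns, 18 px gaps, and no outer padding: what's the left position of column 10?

459 px

12c + 11·18 = 594 → 12c = 396 → c = 33 px.
Each column+gutter stride is 51 px; with no margin, 9 of them is 459 px.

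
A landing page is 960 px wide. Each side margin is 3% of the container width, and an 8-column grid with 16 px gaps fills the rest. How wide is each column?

98.8 px

Each margin = 3% of 960 = 28.8 px; content = 960 − 2·28.8 = 902.4 px.
Subtracting 7 gaps of 16 leaves 790.4 for 8 columns, so c = 98.8 px.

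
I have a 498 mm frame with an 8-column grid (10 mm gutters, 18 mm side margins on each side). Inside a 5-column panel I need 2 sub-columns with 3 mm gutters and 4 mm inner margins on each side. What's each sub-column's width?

Take off 36 mm of margins, leaving 462 mm.
Subtracting 7 gutters of 10 leaves 392 for 8 columns, so c = 49 mm.
Span of 5: 5·49 + 4·10 = 245 + 40 = 285 mm.
Inner content = 285 − 2·4 = 277 mm.
277 − 1·3 = 274; ÷2 gives d = 137 mm.

137 mm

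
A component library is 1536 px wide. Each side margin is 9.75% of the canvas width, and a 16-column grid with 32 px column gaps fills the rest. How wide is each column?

47.28 px

1536 × (1 − 2·9.75%) = 1536 × 80.5% = 1236.48 px for the columns.
Subtracting 15 column gaps of 32 leaves 756.48 for 16 columns, so c = 47.28 px.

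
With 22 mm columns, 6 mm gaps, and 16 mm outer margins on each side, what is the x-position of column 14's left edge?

Each column+gutter stride is 28 mm; 13 of them past the 16 mm margin is 16 + 364 = 380 mm.

380 mm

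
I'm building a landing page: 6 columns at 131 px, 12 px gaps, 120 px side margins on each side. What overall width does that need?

1086 px

Adding margins, columns and gutters: 240 + 786 + 60 = 1086 px.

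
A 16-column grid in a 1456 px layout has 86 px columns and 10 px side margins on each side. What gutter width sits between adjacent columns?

4 px

Content width = 1456 − 2·10 = 1436 px.
Columns use 1376 px, leaving 60 px across 15 gutters = 4 px each.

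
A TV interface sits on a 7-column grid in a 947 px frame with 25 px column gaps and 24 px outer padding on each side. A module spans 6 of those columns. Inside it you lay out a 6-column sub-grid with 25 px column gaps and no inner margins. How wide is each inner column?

107 px

Take off 48 px of margins, leaving 899 px.
7 columns + 6 column gaps: 7c + 6·25 = 899.
7c = 899 − 150 = 749, so c = 107 px.
6-column span = 6·107 + 5·25 = 767 px.
767 − 5·25 = 642; ÷6 gives d = 107 px.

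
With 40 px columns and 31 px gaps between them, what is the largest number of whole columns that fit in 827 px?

12 columns

k columns need k·40 + (k−1)·31 = k·71 − 31.
k·71 − 31 ≤ 827 → k ≤ 858 / 71 ≈ 12.08, so k = 12.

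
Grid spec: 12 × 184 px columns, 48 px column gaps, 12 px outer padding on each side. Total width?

Artboard = 2·12 + 12·184 + 11·48 = 24 + 2208 + 528 = 2760 px.

2760 px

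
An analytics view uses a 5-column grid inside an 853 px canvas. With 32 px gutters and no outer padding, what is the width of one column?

145 px

Subtracting 4 gutters of 32 leaves 725 for 5 columns, so c = 145 px.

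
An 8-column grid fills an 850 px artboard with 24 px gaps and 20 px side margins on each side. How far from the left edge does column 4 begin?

332.75 px

Subtract both margins: 850 − 2·20 = 810 px.
8 columns + 7 gaps: 8c + 7·24 = 810.
8c = 810 − 168 = 642, so c = 80.25 px.
Before column 4: the margin + 3 columns + 3 gaps.
Offset = 20 + 3·(80.25 + 24) = 20 + 312.75 = 332.75 px.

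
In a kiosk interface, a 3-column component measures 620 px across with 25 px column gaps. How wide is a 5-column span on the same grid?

620 − 2·25 = 570; ÷3 gives c = 190 px.
5 columns plus 4 column gaps: 950 + 100 = 1050 px.

1050 px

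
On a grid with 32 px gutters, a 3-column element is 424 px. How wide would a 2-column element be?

Subtracting 2 gutters of 32 leaves 360 for 3 columns, so c = 120 px.
2-column span = 2·120 + 1·32 = 272 px.

272 px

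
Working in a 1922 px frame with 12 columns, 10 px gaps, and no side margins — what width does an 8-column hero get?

12 columns + 11 gaps: 12c + 11·10 = 1922.
12c = 1922 − 110 = 1812, so c = 151 px.
8 columns plus 7 gaps: 1208 + 70 = 1278 px.

1278 px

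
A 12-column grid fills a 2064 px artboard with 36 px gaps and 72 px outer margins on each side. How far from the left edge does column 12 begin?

Take off 144 px of margins, leaving 1920 px.
12c + 11·36 = 1920 → 12c = 1524 → c = 127 px.
Each column+gutter stride is 163 px; 11 of them past the 72 px margin is 72 + 1793 = 1865 px.

1865 px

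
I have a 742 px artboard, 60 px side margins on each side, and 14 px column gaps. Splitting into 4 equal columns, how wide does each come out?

145 px

Inside the margins: 742 − 120 = 622 px.
622 − 3·14 = 580; ÷4 gives c = 145 px.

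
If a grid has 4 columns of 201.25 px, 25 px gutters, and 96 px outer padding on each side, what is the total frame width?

1072 px

Frame = 2·96 + 4·201.25 + 3·25 = 192 + 805 + 75 = 1072 px.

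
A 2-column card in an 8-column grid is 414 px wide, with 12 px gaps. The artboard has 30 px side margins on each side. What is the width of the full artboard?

1752 px

2c + 1·12 = 414 → 2c = 402 → c = 201 px.
Total width: 2·30 + 8·201 + 7·12 = 1752 px.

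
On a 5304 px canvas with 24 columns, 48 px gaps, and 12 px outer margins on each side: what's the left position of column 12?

2454 px

Inside the margins: 5304 − 24 = 5280 px.
24 columns + 23 gaps: 24c + 23·48 = 5280.
24c = 5280 − 1104 = 4176, so c = 174 px.
Before column 12: the margin + 11 columns + 11 gaps.
Offset = 12 + 11·(174 + 48) = 12 + 2442 = 2454 px.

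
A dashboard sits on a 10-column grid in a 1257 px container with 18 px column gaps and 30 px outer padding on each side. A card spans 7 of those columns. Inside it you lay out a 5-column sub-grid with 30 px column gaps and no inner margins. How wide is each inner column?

142.5 px

Outer content = 1257 − 2·30 = 1197 px.
10 columns + 9 column gaps: 10c + 9·18 = 1197.
10c = 1197 − 162 = 1035, so c = 103.5 px.
Span of 7: 7·103.5 + 6·18 = 724.5 + 108 = 832.5 px.
832.5 − 4·30 = 712.5; ÷5 gives d = 142.5 px.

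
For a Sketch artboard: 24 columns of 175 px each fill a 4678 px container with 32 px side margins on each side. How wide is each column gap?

Inside the margins: 4678 − 64 = 4614 px.
24·175 + 23g = 4614 → 23g = 414 → g = 18 px.

18 px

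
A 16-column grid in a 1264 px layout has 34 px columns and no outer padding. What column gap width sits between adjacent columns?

16 columns take 16·34 = 544 px; remaining 720 splits into 15 column gaps.
g = 720 / 15 = 48 px.

48 px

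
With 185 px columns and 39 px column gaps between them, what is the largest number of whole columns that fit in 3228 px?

14 columns

14 columns: 14·185 + 13·39 = 3097 px ≤ 3228.
15 columns: 3321 px > 3228. So 14.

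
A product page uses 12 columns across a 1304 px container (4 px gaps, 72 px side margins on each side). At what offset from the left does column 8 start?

751 px

Subtract both margins: 1304 − 2·72 = 1160 px.
Subtracting 11 gaps of 4 leaves 1116 for 12 columns, so c = 93 px.
Each column+gutter stride is 97 px; 7 of them past the 72 px margin is 72 + 679 = 751 px.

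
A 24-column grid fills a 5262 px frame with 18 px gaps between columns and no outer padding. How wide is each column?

202 px

24c + 23·18 = 5262 → 24c = 4848 → c = 202 px.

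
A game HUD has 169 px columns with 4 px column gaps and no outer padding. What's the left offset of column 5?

No margin, so column 5 starts at 4·(column + gutter) = 4·173 = 692 px.

692 px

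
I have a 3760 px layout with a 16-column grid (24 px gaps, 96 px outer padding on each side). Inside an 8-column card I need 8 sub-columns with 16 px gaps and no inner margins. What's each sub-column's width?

207.5 px

Inside the margins: 3760 − 192 = 3568 px.
3568 − 15·24 = 3208; ÷16 gives c = 200.5 px.
8 columns plus 7 gaps: 1604 + 168 = 1772 px.
8d + 7·16 = 1772 → 8d = 1660 → d = 207.5 px.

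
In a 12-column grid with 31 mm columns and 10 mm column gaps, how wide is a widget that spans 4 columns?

4 columns plus 3 column gaps: 124 + 30 = 154 mm.

154 mm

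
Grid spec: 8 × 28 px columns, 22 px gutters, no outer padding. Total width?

378 px

Layout = 8·28 + 7·22 = 224 + 154 = 378 px.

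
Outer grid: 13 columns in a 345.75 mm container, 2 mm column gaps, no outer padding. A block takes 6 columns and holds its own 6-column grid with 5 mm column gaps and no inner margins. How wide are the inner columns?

13c + 12·2 = 345.75 → 13c = 321.75 → c = 24.75 mm.
Span of 6: 6·24.75 + 5·2 = 148.5 + 10 = 158.5 mm.
6 columns + 5 column gaps: 6d + 5·5 = 158.5.
6d = 158.5 − 25 = 133.5, so d = 22.25 mm.

22.25 mm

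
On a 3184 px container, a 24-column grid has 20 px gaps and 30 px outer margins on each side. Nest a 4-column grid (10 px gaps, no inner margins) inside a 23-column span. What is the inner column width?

Inside the margins: 3184 − 60 = 3124 px.
24 columns + 23 gaps: 24c + 23·20 = 3124.
24c = 3124 − 460 = 2664, so c = 111 px.
Span of 23: 23·111 + 22·20 = 2553 + 440 = 2993 px.
Subtracting 3 gaps of 10 leaves 2963 for 4 columns, so d = 740.75 px.

740.75 px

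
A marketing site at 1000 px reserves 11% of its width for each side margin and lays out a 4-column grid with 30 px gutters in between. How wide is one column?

172.5 px

Each margin = 11% of 1000 = 110 px; content = 1000 − 2·110 = 780 px.
4c + 3·30 = 780 → 4c = 690 → c = 172.5 px.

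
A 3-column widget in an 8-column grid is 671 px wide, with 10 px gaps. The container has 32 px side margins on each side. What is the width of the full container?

671 − 2·10 = 651; ÷3 gives c = 217 px.
Container = 2·32 + 8·217 + 7·10 = 64 + 1736 + 70 = 1870 px.

1870 px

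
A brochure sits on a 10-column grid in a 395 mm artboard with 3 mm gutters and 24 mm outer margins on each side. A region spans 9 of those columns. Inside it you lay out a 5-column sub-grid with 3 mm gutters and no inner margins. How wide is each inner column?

60 mm

Outer content = 395 − 2·24 = 347 mm.
Subtracting 9 gutters of 3 leaves 320 for 10 columns, so c = 32 mm.
9 columns plus 8 gutters: 288 + 24 = 312 mm.
5d + 4·3 = 312 → 5d = 300 → d = 60 mm.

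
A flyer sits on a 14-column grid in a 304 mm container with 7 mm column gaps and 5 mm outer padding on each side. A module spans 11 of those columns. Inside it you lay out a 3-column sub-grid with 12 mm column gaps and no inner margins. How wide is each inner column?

68.5 mm

Outer content = 304 − 2·5 = 294 mm.
294 − 13·7 = 203; ÷14 gives c = 14.5 mm.
11 columns plus 10 column gaps: 159.5 + 70 = 229.5 mm.
3d + 2·12 = 229.5 → 3d = 205.5 → d = 68.5 mm.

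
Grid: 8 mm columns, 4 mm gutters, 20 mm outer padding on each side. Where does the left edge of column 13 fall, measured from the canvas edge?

164 mm

Before column 13: the margin + 12 columns + 12 gutters.
Offset = 20 + 12·(8 + 4) = 20 + 144 = 164 mm.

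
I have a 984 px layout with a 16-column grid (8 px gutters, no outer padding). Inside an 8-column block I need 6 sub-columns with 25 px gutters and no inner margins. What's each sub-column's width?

60.5 px

16 columns + 15 gutters: 16c + 15·8 = 984.
16c = 984 − 120 = 864, so c = 54 px.
8 columns plus 7 gutters: 432 + 56 = 488 px.
488 − 5·25 = 363; ÷6 gives d = 60.5 px.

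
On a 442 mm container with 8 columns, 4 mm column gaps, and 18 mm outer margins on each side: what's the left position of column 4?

171.75 mm

Inside the margins: 442 − 36 = 406 mm.
8c + 7·4 = 406 → 8c = 378 → c = 47.25 mm.
Each column+gutter stride is 51.25 mm; 3 of them past the 18 mm margin is 18 + 153.75 = 171.75 mm.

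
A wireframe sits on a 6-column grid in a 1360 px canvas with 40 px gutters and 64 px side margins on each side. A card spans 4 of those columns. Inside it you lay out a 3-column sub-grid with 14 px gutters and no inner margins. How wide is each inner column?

Take off 128 px of margins, leaving 1232 px.
6 columns + 5 gutters: 6c + 5·40 = 1232.
6c = 1232 − 200 = 1032, so c = 172 px.
4 columns plus 3 gutters: 688 + 120 = 808 px.
Subtracting 2 gutters of 14 leaves 780 for 3 columns, so d = 260 px.

260 px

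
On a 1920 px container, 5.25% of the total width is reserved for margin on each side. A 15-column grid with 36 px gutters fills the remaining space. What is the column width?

1920 × (1 − 2·5.25%) = 1920 × 89.5% = 1718.4 px for the columns.
15 columns + 14 gutters: 15c + 14·36 = 1718.4.
15c = 1718.4 − 504 = 1214.4, so c = 80.96 px.

80.96 px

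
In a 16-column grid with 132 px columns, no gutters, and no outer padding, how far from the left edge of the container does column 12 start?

No margin, so column 12 starts at 11·(column + gutter) = 11·132 = 1452 px.

1452 px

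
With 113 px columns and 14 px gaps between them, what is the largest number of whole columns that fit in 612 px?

Each extra column adds 113 + 14 = 127 px.
(612 + 14) / 127 = 4.93, so 4 columns fit.

4 columns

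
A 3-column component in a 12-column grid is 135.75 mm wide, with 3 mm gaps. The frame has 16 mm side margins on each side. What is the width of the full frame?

584 mm

3 columns + 2 gaps: 3c + 2·3 = 135.75.
3c = 135.75 − 6 = 129.75, so c = 43.25 mm.
Frame = 2·16 + 12·43.25 + 11·3 = 32 + 519 + 33 = 584 mm.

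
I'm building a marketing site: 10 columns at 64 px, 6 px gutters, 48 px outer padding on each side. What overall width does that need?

Adding margins, columns and gutters: 96 + 640 + 54 = 790 px.

790 px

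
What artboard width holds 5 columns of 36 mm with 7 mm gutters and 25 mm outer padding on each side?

258 mm

Adding margins, columns and gutters: 50 + 180 + 28 = 258 mm.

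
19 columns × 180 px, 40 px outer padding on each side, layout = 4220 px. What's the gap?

40 px

Take off 80 px of margins, leaving 4140 px.
19 columns take 19·180 = 3420 px; remaining 720 splits into 18 gaps.
g = 720 / 18 = 40 px.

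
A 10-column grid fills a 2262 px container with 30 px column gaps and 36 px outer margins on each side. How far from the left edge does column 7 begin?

Inside the margins: 2262 − 72 = 2190 px.
Subtracting 9 column gaps of 30 leaves 1920 for 10 columns, so c = 192 px.
Before column 7: the margin + 6 columns + 6 column gaps.
Offset = 36 + 6·(192 + 30) = 36 + 1332 = 1368 px.

1368 px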